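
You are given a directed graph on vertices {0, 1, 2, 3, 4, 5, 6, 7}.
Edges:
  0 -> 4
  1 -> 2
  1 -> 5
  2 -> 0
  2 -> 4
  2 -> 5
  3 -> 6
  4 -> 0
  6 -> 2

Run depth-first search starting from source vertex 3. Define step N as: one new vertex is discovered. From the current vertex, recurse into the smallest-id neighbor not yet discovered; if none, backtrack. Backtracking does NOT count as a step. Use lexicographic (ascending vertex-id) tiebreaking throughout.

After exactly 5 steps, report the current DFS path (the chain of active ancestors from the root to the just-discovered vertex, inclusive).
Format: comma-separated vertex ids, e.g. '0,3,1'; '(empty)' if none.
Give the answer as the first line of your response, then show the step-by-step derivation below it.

3,6,2,0,4

step 1: discover 3; path=3; order=3
step 2: discover 6; path=3>6; order=3,6
step 3: discover 2; path=3>6>2; order=3,6,2
step 4: discover 0; path=3>6>2>0; order=3,6,2,0
step 5: discover 4; path=3>6>2>0>4; order=3,6,2,0,4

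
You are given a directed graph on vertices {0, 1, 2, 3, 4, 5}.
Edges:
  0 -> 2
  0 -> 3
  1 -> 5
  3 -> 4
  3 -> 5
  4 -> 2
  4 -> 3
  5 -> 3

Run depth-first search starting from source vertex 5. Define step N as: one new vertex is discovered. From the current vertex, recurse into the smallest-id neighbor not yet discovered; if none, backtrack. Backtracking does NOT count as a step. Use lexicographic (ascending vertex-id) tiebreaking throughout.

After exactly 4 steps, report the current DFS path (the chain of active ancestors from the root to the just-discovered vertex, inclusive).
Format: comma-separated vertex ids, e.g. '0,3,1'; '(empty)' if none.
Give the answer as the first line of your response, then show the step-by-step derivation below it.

5,3,4,2

step 1: discover 5; path=5; order=5
step 2: discover 3; path=5>3; order=5,3
step 3: discover 4; path=5>3>4; order=5,3,4
step 4: discover 2; path=5>3>4>2; order=5,3,4,2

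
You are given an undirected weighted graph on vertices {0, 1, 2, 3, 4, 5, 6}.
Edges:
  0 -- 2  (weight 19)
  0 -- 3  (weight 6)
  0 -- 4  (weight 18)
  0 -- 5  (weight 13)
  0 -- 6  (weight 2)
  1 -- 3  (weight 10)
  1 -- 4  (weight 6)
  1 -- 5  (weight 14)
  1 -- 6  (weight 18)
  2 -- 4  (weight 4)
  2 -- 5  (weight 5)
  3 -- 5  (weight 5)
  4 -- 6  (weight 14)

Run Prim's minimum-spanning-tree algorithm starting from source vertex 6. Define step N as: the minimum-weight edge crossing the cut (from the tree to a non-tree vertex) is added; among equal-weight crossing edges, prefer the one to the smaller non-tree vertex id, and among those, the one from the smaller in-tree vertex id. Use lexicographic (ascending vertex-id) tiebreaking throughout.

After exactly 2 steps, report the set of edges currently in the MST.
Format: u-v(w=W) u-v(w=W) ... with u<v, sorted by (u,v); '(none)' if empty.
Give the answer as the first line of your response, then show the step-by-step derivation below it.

0-3(w=6) 0-6(w=2)

step 1: add edge 0-6 (w=2); MST = {0-6(w=2)}
step 2: add edge 0-3 (w=6); MST = {0-3(w=6) 0-6(w=2)}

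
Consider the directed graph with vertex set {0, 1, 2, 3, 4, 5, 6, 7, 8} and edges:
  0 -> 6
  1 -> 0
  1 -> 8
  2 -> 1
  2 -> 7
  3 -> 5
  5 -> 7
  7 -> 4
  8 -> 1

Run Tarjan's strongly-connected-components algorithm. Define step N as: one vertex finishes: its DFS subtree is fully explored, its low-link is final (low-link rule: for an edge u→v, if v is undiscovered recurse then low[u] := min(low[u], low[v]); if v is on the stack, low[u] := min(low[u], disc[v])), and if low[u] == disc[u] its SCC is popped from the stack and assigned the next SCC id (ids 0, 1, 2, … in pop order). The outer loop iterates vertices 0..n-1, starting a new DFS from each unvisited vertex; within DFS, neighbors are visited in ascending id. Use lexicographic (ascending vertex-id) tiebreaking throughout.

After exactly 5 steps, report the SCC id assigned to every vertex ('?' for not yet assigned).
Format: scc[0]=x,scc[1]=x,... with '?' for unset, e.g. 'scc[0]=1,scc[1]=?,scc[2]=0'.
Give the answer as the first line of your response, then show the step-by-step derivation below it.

scc[0]=1,scc[1]=2,scc[2]=?,scc[3]=?,scc[4]=3,scc[5]=?,scc[6]=0,scc[7]=?,scc[8]=2

step 1: low=(low[0]=0,low[1]=?,low[2]=?,low[3]=?,low[4]=?,low[5]=?,low[6]=1,low[7]=?,low[8]=?); scc=(scc[0]=?,scc[1]=?,scc[2]=?,scc[3]=?,scc[4]=?,scc[5]=?,scc[6]=0,scc[7]=?,scc[8]=?)
step 2: low=(low[0]=0,low[1]=?,low[2]=?,low[3]=?,low[4]=?,low[5]=?,low[6]=1,low[7]=?,low[8]=?); scc=(scc[0]=1,scc[1]=?,scc[2]=?,scc[3]=?,scc[4]=?,scc[5]=?,scc[6]=0,scc[7]=?,scc[8]=?)
step 3: low=(low[0]=0,low[1]=2,low[2]=?,low[3]=?,low[4]=?,low[5]=?,low[6]=1,low[7]=?,low[8]=2); scc=(scc[0]=1,scc[1]=?,scc[2]=?,scc[3]=?,scc[4]=?,scc[5]=?,scc[6]=0,scc[7]=?,scc[8]=?)
step 4: low=(low[0]=0,low[1]=2,low[2]=?,low[3]=?,low[4]=?,low[5]=?,low[6]=1,low[7]=?,low[8]=2); scc=(scc[0]=1,scc[1]=2,scc[2]=?,scc[3]=?,scc[4]=?,scc[5]=?,scc[6]=0,scc[7]=?,scc[8]=2)
step 5: low=(low[0]=0,low[1]=2,low[2]=4,low[3]=?,low[4]=6,low[5]=?,low[6]=1,low[7]=5,low[8]=2); scc=(scc[0]=1,scc[1]=2,scc[2]=?,scc[3]=?,scc[4]=3,scc[5]=?,scc[6]=0,scc[7]=?,scc[8]=2)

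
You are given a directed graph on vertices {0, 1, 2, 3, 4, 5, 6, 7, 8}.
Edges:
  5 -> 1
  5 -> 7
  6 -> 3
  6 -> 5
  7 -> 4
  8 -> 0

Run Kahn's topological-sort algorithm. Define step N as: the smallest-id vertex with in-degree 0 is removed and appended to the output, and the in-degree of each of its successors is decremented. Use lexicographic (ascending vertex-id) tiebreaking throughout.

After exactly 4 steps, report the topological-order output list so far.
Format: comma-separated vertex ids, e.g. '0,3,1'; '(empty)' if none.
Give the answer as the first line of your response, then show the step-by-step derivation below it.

2,6,3,5

step 1: output 2; order=[2]; indeg=(1,1,0,1,1,1,0,1,0)
step 2: output 6; order=[2,6]; indeg=(1,1,0,0,1,0,0,1,0)
step 3: output 3; order=[2,6,3]; indeg=(1,1,0,0,1,0,0,1,0)
step 4: output 5; order=[2,6,3,5]; indeg=(1,0,0,0,1,0,0,0,0)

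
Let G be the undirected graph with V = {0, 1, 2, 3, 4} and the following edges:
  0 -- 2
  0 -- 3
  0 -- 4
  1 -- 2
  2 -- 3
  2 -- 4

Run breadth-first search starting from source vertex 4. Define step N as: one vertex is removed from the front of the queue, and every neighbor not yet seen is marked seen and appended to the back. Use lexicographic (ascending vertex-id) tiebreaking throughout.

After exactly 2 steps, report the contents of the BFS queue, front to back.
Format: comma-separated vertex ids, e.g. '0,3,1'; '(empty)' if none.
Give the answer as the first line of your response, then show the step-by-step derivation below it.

2,3

step 1: dequeue 4; queue=[0,2]; order=4
step 2: dequeue 0; queue=[2,3]; order=4,0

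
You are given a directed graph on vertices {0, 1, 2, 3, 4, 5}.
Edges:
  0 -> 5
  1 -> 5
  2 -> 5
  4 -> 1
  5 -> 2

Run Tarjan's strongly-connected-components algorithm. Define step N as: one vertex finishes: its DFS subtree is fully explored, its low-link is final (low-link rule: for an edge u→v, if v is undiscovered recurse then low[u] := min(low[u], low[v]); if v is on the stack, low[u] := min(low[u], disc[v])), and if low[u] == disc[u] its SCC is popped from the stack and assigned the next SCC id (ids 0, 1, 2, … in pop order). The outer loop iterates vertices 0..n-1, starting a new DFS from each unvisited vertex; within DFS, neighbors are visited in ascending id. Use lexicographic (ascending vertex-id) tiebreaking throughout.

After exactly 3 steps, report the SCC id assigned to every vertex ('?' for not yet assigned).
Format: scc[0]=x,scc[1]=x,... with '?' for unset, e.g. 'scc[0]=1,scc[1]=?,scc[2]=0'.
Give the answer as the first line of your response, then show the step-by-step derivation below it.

scc[0]=1,scc[1]=?,scc[2]=0,scc[3]=?,scc[4]=?,scc[5]=0

step 1: low=(low[0]=0,low[1]=?,low[2]=1,low[3]=?,low[4]=?,low[5]=1); scc=(scc[0]=?,scc[1]=?,scc[2]=?,scc[3]=?,scc[4]=?,scc[5]=?)
step 2: low=(low[0]=0,low[1]=?,low[2]=1,low[3]=?,low[4]=?,low[5]=1); scc=(scc[0]=?,scc[1]=?,scc[2]=0,scc[3]=?,scc[4]=?,scc[5]=0)
step 3: low=(low[0]=0,low[1]=?,low[2]=1,low[3]=?,low[4]=?,low[5]=1); scc=(scc[0]=1,scc[1]=?,scc[2]=0,scc[3]=?,scc[4]=?,scc[5]=0)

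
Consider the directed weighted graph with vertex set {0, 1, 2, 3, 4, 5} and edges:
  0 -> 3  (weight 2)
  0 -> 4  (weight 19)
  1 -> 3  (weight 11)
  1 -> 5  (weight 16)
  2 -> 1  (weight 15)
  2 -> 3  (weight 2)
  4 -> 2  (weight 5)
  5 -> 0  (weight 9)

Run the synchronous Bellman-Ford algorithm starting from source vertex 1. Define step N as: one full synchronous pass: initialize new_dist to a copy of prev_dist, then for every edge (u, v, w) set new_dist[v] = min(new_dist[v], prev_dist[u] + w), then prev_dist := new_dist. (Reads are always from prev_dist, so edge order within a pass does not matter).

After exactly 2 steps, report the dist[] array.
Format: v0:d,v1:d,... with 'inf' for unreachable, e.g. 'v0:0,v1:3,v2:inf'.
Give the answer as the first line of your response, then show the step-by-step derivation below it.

v0:25,v1:0,v2:inf,v3:11,v4:inf,v5:16

step 1: dist = v0:inf,v1:0,v2:inf,v3:11,v4:inf,v5:16
step 2: dist = v0:25,v1:0,v2:inf,v3:11,v4:inf,v5:16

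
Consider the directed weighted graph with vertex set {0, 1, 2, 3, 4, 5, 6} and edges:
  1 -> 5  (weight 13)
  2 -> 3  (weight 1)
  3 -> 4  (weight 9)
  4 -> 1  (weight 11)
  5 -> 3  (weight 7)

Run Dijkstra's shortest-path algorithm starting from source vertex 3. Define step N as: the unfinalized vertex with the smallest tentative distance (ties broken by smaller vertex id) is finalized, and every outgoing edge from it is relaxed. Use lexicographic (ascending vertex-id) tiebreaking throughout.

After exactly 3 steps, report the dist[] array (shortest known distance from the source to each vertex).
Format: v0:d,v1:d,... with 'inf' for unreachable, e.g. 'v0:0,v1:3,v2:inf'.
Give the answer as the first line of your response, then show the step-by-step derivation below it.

v0:inf,v1:20,v2:inf,v3:0,v4:9,v5:33,v6:inf

step 1: dist = v0:inf,v1:inf,v2:inf,v3:0,v4:9,v5:inf,v6:inf
step 2: dist = v0:inf,v1:20,v2:inf,v3:0,v4:9,v5:inf,v6:inf
step 3: dist = v0:inf,v1:20,v2:inf,v3:0,v4:9,v5:33,v6:inf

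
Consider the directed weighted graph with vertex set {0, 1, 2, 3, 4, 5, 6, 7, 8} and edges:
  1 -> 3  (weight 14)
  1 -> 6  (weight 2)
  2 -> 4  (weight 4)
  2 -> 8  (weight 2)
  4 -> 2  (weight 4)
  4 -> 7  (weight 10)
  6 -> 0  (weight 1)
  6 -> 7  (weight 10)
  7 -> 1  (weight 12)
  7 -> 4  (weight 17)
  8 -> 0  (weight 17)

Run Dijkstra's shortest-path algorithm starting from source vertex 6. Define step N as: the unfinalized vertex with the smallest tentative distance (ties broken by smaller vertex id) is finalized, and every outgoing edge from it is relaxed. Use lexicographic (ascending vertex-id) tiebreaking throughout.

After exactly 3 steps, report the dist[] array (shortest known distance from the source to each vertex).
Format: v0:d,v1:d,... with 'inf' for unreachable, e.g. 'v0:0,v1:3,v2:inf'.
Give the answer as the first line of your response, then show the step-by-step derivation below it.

v0:1,v1:22,v2:inf,v3:inf,v4:27,v5:inf,v6:0,v7:10,v8:inf

step 1: dist = v0:1,v1:inf,v2:inf,v3:inf,v4:inf,v5:inf,v6:0,v7:10,v8:inf
step 2: dist = v0:1,v1:inf,v2:inf,v3:inf,v4:inf,v5:inf,v6:0,v7:10,v8:inf
step 3: dist = v0:1,v1:22,v2:inf,v3:inf,v4:27,v5:inf,v6:0,v7:10,v8:inf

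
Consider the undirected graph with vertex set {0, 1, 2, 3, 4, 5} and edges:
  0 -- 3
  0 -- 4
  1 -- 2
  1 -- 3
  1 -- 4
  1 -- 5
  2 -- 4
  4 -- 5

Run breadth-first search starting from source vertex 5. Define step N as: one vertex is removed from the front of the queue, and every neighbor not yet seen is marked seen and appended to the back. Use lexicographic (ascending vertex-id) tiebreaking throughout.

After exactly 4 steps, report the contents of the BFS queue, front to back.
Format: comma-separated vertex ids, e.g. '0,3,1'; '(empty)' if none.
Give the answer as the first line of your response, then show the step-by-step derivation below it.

3,0

step 1: dequeue 5; queue=[1,4]; order=5
step 2: dequeue 1; queue=[4,2,3]; order=5,1
step 3: dequeue 4; queue=[2,3,0]; order=5,1,4
step 4: dequeue 2; queue=[3,0]; order=5,1,4,2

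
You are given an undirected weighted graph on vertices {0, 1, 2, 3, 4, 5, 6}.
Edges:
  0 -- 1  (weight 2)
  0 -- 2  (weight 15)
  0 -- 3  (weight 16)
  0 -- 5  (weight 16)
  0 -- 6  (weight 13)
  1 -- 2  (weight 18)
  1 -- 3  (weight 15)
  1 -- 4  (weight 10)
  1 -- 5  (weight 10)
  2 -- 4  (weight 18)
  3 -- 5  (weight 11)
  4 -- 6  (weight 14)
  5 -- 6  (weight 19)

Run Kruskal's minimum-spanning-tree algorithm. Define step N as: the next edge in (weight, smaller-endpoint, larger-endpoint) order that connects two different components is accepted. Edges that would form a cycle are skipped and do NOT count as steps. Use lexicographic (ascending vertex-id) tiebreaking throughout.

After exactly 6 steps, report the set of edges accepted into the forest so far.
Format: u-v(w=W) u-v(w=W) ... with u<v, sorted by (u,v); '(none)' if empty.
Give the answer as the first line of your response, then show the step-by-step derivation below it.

0-1(w=2) 0-2(w=15) 0-6(w=13) 1-4(w=10) 1-5(w=10) 3-5(w=11)

step 1: add edge 0-1 (w=2); MST = {0-1(w=2)}
step 2: add edge 1-4 (w=10); MST = {0-1(w=2) 1-4(w=10)}
step 3: add edge 1-5 (w=10); MST = {0-1(w=2) 1-4(w=10) 1-5(w=10)}
step 4: add edge 3-5 (w=11); MST = {0-1(w=2) 1-4(w=10) 1-5(w=10) 3-5(w=11)}
step 5: add edge 0-6 (w=13); MST = {0-1(w=2) 0-6(w=13) 1-4(w=10) 1-5(w=10) 3-5(w=11)}
step 6: add edge 0-2 (w=15); MST = {0-1(w=2) 0-2(w=15) 0-6(w=13) 1-4(w=10) 1-5(w=10) 3-5(w=11)}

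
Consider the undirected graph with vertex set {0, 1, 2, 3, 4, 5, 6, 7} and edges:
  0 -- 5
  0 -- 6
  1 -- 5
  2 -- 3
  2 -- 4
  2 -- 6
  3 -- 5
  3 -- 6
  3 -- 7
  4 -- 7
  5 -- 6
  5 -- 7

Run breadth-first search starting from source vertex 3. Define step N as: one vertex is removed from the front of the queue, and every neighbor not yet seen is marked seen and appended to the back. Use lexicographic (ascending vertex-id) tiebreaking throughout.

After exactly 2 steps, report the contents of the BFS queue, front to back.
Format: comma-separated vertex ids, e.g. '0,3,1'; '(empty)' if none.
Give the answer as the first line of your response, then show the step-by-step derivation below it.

5,6,7,4

step 1: dequeue 3; queue=[2,5,6,7]; order=3
step 2: dequeue 2; queue=[5,6,7,4]; order=3,2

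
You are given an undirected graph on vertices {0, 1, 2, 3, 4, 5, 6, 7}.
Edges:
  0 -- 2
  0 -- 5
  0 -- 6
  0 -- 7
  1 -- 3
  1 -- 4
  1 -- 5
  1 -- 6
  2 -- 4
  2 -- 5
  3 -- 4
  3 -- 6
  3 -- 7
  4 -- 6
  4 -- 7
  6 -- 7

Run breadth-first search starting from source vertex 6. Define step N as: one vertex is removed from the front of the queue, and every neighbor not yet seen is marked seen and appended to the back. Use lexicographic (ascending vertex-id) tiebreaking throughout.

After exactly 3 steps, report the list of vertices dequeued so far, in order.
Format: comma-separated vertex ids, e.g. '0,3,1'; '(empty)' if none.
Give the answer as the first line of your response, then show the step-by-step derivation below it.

6,0,1

step 1: dequeue 6; queue=[0,1,3,4,7]; order=6
step 2: dequeue 0; queue=[1,3,4,7,2,5]; order=6,0
step 3: dequeue 1; queue=[3,4,7,2,5]; order=6,0,1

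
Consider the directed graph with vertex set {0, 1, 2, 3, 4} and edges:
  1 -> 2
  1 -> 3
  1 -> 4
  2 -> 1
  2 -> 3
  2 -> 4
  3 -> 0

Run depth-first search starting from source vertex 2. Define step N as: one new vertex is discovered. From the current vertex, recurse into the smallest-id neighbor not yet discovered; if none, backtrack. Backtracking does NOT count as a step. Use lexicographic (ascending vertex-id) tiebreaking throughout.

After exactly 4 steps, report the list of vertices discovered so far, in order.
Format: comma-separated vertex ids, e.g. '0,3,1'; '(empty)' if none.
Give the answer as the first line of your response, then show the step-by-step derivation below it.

2,1,3,0

step 1: discover 2; path=2; order=2
step 2: discover 1; path=2>1; order=2,1
step 3: discover 3; path=2>1>3; order=2,1,3
step 4: discover 0; path=2>1>3>0; order=2,1,3,0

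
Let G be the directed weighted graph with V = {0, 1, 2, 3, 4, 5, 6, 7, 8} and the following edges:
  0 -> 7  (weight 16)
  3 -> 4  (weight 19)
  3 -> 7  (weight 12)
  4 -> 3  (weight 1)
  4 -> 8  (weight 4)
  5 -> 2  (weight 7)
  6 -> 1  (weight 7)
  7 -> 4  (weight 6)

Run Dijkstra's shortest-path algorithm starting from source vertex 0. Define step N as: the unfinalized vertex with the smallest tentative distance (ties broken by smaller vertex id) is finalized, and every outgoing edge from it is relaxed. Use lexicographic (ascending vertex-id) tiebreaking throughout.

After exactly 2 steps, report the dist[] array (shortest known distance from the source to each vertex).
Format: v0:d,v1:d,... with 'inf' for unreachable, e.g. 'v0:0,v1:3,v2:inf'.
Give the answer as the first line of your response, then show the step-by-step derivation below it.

v0:0,v1:inf,v2:inf,v3:inf,v4:22,v5:inf,v6:inf,v7:16,v8:inf

step 1: dist = v0:0,v1:inf,v2:inf,v3:inf,v4:inf,v5:inf,v6:inf,v7:16,v8:inf
step 2: dist = v0:0,v1:inf,v2:inf,v3:inf,v4:22,v5:inf,v6:inf,v7:16,v8:inf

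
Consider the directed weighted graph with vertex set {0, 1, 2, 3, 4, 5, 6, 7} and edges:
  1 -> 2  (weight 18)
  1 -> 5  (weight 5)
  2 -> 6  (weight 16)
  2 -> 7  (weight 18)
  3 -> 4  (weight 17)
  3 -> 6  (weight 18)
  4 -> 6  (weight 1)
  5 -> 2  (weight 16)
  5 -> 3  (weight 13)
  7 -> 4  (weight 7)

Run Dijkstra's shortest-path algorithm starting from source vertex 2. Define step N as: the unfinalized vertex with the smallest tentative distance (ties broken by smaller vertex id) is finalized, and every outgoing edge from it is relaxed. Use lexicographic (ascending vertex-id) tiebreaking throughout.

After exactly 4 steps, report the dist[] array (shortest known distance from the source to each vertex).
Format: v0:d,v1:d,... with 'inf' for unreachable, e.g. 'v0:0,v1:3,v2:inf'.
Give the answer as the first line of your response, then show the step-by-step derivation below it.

v0:inf,v1:inf,v2:0,v3:inf,v4:25,v5:inf,v6:16,v7:18

step 1: dist = v0:inf,v1:inf,v2:0,v3:inf,v4:inf,v5:inf,v6:16,v7:18
step 2: dist = v0:inf,v1:inf,v2:0,v3:inf,v4:inf,v5:inf,v6:16,v7:18
step 3: dist = v0:inf,v1:inf,v2:0,v3:inf,v4:25,v5:inf,v6:16,v7:18
step 4: dist = v0:inf,v1:inf,v2:0,v3:inf,v4:25,v5:inf,v6:16,v7:18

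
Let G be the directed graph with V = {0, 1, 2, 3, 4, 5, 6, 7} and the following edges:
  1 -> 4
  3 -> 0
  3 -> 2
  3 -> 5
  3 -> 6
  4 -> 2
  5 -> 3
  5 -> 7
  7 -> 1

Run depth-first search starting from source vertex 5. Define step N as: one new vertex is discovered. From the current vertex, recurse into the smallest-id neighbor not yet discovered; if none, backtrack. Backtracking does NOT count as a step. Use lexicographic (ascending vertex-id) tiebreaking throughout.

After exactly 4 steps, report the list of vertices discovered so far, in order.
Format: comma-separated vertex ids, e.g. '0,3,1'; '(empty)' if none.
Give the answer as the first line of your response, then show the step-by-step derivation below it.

5,3,0,2

step 1: discover 5; path=5; order=5
step 2: discover 3; path=5>3; order=5,3
step 3: discover 0; path=5>3>0; order=5,3,0
step 4: discover 2; path=5>3>2; order=5,3,0,2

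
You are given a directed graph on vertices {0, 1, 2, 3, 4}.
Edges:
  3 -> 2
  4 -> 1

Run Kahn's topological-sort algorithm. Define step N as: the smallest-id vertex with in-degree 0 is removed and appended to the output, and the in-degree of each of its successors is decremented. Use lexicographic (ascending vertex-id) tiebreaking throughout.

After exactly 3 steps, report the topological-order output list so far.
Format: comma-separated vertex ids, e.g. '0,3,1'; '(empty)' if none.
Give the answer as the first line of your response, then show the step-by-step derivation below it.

0,3,2

step 1: output 0; order=[0]; indeg=(0,1,1,0,0)
step 2: output 3; order=[0,3]; indeg=(0,1,0,0,0)
step 3: output 2; order=[0,3,2]; indeg=(0,1,0,0,0)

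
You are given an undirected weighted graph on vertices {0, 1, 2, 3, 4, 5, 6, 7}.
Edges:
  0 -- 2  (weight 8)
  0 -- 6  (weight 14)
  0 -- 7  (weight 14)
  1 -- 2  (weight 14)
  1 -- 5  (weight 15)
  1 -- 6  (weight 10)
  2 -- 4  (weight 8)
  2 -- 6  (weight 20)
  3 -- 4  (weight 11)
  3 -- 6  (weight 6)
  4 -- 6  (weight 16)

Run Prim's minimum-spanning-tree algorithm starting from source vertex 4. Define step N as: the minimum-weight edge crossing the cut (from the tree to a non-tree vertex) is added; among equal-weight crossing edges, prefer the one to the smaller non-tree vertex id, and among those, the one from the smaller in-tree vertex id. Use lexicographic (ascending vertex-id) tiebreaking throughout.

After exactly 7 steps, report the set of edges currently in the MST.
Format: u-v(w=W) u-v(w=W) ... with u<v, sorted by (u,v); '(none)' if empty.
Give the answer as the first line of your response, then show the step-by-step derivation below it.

0-2(w=8) 0-7(w=14) 1-5(w=15) 1-6(w=10) 2-4(w=8) 3-4(w=11) 3-6(w=6)

step 1: add edge 2-4 (w=8); MST = {2-4(w=8)}
step 2: add edge 0-2 (w=8); MST = {0-2(w=8) 2-4(w=8)}
step 3: add edge 3-4 (w=11); MST = {0-2(w=8) 2-4(w=8) 3-4(w=11)}
step 4: add edge 3-6 (w=6); MST = {0-2(w=8) 2-4(w=8) 3-4(w=11) 3-6(w=6)}
step 5: add edge 1-6 (w=10); MST = {0-2(w=8) 1-6(w=10) 2-4(w=8) 3-4(w=11) 3-6(w=6)}
step 6: add edge 0-7 (w=14); MST = {0-2(w=8) 0-7(w=14) 1-6(w=10) 2-4(w=8) 3-4(w=11) 3-6(w=6)}
step 7: add edge 1-5 (w=15); MST = {0-2(w=8) 0-7(w=14) 1-5(w=15) 1-6(w=10) 2-4(w=8) 3-4(w=11) 3-6(w=6)}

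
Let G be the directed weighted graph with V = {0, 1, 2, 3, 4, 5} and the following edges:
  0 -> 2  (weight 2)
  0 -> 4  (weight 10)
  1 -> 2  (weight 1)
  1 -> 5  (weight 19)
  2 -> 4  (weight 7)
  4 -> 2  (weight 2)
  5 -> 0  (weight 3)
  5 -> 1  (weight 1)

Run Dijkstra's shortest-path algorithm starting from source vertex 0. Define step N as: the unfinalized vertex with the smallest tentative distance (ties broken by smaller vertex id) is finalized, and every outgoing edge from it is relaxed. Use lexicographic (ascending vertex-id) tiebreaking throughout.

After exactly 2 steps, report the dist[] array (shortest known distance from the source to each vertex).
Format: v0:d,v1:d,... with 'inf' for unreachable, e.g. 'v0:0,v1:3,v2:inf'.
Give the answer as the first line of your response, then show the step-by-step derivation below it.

v0:0,v1:inf,v2:2,v3:inf,v4:9,v5:inf

step 1: dist = v0:0,v1:inf,v2:2,v3:inf,v4:10,v5:inf
step 2: dist = v0:0,v1:inf,v2:2,v3:inf,v4:9,v5:inf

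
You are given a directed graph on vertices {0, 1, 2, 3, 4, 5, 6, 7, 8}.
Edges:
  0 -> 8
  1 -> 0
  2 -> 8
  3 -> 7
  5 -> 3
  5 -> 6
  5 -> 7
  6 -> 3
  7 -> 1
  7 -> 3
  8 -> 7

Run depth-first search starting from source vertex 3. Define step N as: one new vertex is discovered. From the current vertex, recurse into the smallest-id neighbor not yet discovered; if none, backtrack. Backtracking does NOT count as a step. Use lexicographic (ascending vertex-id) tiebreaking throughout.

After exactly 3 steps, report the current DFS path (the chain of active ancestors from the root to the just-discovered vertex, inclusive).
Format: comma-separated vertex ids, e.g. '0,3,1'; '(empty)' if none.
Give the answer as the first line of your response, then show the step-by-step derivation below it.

3,7,1

step 1: discover 3; path=3; order=3
step 2: discover 7; path=3>7; order=3,7
step 3: discover 1; path=3>7>1; order=3,7,1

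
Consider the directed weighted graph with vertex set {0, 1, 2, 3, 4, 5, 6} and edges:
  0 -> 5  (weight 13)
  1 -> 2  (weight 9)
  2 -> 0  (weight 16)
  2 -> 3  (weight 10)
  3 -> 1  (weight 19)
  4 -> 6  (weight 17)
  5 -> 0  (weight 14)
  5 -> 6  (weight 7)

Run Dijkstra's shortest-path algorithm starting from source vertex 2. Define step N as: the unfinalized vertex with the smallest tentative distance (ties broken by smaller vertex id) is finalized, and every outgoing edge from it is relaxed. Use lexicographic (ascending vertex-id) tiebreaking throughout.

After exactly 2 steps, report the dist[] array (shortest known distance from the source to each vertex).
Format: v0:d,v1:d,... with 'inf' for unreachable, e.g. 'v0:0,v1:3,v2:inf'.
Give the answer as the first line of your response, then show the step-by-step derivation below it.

v0:16,v1:29,v2:0,v3:10,v4:inf,v5:inf,v6:inf

step 1: dist = v0:16,v1:inf,v2:0,v3:10,v4:inf,v5:inf,v6:inf
step 2: dist = v0:16,v1:29,v2:0,v3:10,v4:inf,v5:inf,v6:inf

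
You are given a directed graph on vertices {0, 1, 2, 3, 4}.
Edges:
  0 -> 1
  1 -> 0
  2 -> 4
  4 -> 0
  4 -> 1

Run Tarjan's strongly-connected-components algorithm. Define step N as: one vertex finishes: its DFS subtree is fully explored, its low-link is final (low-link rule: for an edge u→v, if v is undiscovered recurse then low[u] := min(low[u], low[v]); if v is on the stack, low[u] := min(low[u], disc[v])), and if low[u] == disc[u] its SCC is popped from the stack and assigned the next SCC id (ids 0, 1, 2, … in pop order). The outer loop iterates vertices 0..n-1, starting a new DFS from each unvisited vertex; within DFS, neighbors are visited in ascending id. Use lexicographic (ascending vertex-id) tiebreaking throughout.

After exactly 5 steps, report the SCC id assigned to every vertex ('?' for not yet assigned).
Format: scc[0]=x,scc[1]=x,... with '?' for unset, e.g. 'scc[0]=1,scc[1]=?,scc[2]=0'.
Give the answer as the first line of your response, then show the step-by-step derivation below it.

scc[0]=0,scc[1]=0,scc[2]=2,scc[3]=3,scc[4]=1

step 1: low=(low[0]=0,low[1]=0,low[2]=?,low[3]=?,low[4]=?); scc=(scc[0]=?,scc[1]=?,scc[2]=?,scc[3]=?,scc[4]=?)
step 2: low=(low[0]=0,low[1]=0,low[2]=?,low[3]=?,low[4]=?); scc=(scc[0]=0,scc[1]=0,scc[2]=?,scc[3]=?,scc[4]=?)
step 3: low=(low[0]=0,low[1]=0,low[2]=2,low[3]=?,low[4]=3); scc=(scc[0]=0,scc[1]=0,scc[2]=?,scc[3]=?,scc[4]=1)
step 4: low=(low[0]=0,low[1]=0,low[2]=2,low[3]=?,low[4]=3); scc=(scc[0]=0,scc[1]=0,scc[2]=2,scc[3]=?,scc[4]=1)
step 5: low=(low[0]=0,low[1]=0,low[2]=2,low[3]=4,low[4]=3); scc=(scc[0]=0,scc[1]=0,scc[2]=2,scc[3]=3,scc[4]=1)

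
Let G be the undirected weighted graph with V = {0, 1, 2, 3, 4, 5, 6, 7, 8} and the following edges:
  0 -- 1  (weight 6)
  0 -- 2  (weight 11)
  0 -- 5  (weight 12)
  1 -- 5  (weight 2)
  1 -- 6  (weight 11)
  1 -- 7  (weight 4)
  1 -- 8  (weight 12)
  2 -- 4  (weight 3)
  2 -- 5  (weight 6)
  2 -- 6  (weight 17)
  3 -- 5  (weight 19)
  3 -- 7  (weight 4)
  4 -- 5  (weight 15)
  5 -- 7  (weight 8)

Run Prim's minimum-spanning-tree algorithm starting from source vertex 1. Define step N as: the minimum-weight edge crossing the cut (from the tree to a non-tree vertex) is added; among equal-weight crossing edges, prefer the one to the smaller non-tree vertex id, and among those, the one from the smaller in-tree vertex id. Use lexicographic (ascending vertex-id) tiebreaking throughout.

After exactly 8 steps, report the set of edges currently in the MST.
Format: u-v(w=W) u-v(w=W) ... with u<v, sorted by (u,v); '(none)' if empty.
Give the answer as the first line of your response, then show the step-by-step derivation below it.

0-1(w=6) 1-5(w=2) 1-6(w=11) 1-7(w=4) 1-8(w=12) 2-4(w=3) 2-5(w=6) 3-7(w=4)

step 1: add edge 1-5 (w=2); MST = {1-5(w=2)}
step 2: add edge 1-7 (w=4); MST = {1-5(w=2) 1-7(w=4)}
step 3: add edge 3-7 (w=4); MST = {1-5(w=2) 1-7(w=4) 3-7(w=4)}
step 4: add edge 0-1 (w=6); MST = {0-1(w=6) 1-5(w=2) 1-7(w=4) 3-7(w=4)}
step 5: add edge 2-5 (w=6); MST = {0-1(w=6) 1-5(w=2) 1-7(w=4) 2-5(w=6) 3-7(w=4)}
step 6: add edge 2-4 (w=3); MST = {0-1(w=6) 1-5(w=2) 1-7(w=4) 2-4(w=3) 2-5(w=6) 3-7(w=4)}
step 7: add edge 1-6 (w=11); MST = {0-1(w=6) 1-5(w=2) 1-6(w=11) 1-7(w=4) 2-4(w=3) 2-5(w=6) 3-7(w=4)}
step 8: add edge 1-8 (w=12); MST = {0-1(w=6) 1-5(w=2) 1-6(w=11) 1-7(w=4) 1-8(w=12) 2-4(w=3) 2-5(w=6) 3-7(w=4)}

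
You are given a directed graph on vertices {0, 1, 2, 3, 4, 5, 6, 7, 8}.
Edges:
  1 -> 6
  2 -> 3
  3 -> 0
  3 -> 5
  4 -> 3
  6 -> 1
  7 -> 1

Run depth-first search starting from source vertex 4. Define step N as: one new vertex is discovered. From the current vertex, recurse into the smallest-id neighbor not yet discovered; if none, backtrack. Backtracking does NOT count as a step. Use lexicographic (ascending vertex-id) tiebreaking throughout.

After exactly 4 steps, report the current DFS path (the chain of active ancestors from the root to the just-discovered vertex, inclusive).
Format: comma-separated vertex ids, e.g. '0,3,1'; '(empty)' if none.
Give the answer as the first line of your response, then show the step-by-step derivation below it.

4,3,5

step 1: discover 4; path=4; order=4
step 2: discover 3; path=4>3; order=4,3
step 3: discover 0; path=4>3>0; order=4,3,0
step 4: discover 5; path=4>3>5; order=4,3,0,5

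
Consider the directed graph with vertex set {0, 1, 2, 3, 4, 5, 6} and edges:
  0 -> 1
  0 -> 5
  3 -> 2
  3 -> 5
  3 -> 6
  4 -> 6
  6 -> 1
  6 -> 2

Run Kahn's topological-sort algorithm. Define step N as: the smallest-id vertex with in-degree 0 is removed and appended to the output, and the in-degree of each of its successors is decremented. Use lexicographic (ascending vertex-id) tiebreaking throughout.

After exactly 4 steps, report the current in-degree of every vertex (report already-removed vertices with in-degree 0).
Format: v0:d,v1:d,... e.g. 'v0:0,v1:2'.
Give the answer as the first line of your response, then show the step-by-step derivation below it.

v0:0,v1:1,v2:1,v3:0,v4:0,v5:0,v6:0

step 1: output 0; order=[0]; indeg=(0,1,2,0,0,1,2)
step 2: output 3; order=[0,3]; indeg=(0,1,1,0,0,0,1)
step 3: output 4; order=[0,3,4]; indeg=(0,1,1,0,0,0,0)
step 4: output 5; order=[0,3,4,5]; indeg=(0,1,1,0,0,0,0)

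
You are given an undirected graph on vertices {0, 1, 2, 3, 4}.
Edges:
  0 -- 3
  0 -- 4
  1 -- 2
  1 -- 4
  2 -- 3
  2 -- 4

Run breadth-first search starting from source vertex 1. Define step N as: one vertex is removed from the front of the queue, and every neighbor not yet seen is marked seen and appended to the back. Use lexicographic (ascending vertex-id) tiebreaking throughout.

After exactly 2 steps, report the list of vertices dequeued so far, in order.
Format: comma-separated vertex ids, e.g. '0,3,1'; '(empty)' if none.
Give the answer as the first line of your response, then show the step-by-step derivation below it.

1,2

step 1: dequeue 1; queue=[2,4]; order=1
step 2: dequeue 2; queue=[4,3]; order=1,2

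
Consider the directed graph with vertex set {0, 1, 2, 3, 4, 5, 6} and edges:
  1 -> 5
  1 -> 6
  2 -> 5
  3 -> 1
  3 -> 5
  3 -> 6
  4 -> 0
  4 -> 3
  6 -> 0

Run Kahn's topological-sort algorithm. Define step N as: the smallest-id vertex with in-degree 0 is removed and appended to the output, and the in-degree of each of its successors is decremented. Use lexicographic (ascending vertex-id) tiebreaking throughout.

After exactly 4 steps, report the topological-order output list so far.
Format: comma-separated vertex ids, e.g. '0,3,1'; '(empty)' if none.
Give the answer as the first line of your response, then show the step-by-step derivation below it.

2,4,3,1

step 1: output 2; order=[2]; indeg=(2,1,0,1,0,2,2)
step 2: output 4; order=[2,4]; indeg=(1,1,0,0,0,2,2)
step 3: output 3; order=[2,4,3]; indeg=(1,0,0,0,0,1,1)
step 4: output 1; order=[2,4,3,1]; indeg=(1,0,0,0,0,0,0)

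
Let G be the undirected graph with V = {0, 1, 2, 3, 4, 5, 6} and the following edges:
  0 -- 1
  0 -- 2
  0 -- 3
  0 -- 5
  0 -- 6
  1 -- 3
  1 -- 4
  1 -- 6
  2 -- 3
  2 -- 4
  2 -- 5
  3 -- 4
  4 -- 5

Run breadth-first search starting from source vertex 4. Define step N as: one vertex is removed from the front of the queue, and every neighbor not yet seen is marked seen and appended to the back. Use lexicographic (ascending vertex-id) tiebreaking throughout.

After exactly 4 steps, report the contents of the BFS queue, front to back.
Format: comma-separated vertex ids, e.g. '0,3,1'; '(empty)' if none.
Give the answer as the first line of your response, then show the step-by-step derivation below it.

5,0,6

step 1: dequeue 4; queue=[1,2,3,5]; order=4
step 2: dequeue 1; queue=[2,3,5,0,6]; order=4,1
step 3: dequeue 2; queue=[3,5,0,6]; order=4,1,2
step 4: dequeue 3; queue=[5,0,6]; order=4,1,2,3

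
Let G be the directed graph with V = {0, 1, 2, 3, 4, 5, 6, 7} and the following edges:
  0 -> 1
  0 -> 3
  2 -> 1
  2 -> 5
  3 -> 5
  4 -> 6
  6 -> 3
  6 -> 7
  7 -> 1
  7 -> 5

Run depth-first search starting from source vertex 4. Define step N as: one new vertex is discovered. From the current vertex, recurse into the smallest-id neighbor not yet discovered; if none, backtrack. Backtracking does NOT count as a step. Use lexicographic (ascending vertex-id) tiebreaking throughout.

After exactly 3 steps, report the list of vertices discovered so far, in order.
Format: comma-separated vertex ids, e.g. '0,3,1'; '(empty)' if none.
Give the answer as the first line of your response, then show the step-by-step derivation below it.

4,6,3

step 1: discover 4; path=4; order=4
step 2: discover 6; path=4>6; order=4,6
step 3: discover 3; path=4>6>3; order=4,6,3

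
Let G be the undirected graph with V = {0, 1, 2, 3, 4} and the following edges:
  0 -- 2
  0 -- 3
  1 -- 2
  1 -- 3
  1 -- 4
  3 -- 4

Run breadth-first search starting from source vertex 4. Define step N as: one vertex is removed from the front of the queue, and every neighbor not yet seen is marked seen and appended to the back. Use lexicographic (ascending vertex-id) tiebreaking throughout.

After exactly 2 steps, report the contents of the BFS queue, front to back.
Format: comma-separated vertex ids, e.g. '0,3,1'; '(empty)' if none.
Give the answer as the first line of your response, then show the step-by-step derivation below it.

3,2

step 1: dequeue 4; queue=[1,3]; order=4
step 2: dequeue 1; queue=[3,2]; order=4,1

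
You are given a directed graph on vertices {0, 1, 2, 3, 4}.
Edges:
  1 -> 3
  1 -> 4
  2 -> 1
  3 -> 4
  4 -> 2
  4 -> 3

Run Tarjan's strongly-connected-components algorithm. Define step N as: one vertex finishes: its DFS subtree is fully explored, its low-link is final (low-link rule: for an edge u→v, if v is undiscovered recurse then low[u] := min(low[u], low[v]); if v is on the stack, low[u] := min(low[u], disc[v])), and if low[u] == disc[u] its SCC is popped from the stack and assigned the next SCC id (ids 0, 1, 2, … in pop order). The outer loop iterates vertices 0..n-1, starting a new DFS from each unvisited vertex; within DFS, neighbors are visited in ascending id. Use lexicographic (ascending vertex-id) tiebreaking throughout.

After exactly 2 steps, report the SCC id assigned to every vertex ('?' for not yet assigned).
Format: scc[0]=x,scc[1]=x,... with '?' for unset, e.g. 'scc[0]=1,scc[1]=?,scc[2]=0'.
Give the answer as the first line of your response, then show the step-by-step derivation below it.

scc[0]=0,scc[1]=?,scc[2]=?,scc[3]=?,scc[4]=?

step 1: low=(low[0]=0,low[1]=?,low[2]=?,low[3]=?,low[4]=?); scc=(scc[0]=0,scc[1]=?,scc[2]=?,scc[3]=?,scc[4]=?)
step 2: low=(low[0]=0,low[1]=1,low[2]=1,low[3]=2,low[4]=3); scc=(scc[0]=0,scc[1]=?,scc[2]=?,scc[3]=?,scc[4]=?)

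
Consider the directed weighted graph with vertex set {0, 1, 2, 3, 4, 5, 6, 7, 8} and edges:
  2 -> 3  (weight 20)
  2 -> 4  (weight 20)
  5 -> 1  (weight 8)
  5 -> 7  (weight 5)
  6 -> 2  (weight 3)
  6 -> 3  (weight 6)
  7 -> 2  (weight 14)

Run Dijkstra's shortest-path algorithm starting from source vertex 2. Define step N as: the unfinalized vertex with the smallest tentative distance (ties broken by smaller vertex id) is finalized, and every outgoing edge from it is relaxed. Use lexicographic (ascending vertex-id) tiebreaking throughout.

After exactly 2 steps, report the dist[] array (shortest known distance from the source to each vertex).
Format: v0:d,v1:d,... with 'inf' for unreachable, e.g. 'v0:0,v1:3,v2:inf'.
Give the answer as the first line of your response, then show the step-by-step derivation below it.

v0:inf,v1:inf,v2:0,v3:20,v4:20,v5:inf,v6:inf,v7:inf,v8:inf

step 1: dist = v0:inf,v1:inf,v2:0,v3:20,v4:20,v5:inf,v6:inf,v7:inf,v8:inf
step 2: dist = v0:inf,v1:inf,v2:0,v3:20,v4:20,v5:inf,v6:inf,v7:inf,v8:inf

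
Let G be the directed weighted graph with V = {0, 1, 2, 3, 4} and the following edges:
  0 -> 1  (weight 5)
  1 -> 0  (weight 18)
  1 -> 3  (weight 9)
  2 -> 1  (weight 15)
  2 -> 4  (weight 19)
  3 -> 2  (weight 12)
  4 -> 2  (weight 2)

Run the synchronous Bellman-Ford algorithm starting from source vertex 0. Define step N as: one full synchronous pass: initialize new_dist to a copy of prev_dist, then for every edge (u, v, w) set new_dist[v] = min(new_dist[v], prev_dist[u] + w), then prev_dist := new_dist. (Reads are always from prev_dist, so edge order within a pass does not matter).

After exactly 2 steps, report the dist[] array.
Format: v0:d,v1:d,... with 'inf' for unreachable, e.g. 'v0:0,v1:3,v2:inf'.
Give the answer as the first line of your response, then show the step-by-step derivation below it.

v0:0,v1:5,v2:inf,v3:14,v4:inf

step 1: dist = v0:0,v1:5,v2:inf,v3:inf,v4:inf
step 2: dist = v0:0,v1:5,v2:inf,v3:14,v4:inf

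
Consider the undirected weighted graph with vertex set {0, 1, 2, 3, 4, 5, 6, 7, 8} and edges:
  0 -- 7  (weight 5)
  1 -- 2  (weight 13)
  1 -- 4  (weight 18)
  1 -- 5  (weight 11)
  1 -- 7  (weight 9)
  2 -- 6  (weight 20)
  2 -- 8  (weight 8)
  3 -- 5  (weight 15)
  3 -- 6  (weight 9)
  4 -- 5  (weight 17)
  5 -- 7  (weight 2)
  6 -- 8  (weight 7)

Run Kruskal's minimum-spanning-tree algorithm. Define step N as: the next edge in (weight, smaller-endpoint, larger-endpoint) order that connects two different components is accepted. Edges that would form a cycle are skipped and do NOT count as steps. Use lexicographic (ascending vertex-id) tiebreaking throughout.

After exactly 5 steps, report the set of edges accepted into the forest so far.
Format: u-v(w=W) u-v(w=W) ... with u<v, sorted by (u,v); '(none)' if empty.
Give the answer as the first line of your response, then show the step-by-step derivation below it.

0-7(w=5) 1-7(w=9) 2-8(w=8) 5-7(w=2) 6-8(w=7)

step 1: add edge 5-7 (w=2); MST = {5-7(w=2)}
step 2: add edge 0-7 (w=5); MST = {0-7(w=5) 5-7(w=2)}
step 3: add edge 6-8 (w=7); MST = {0-7(w=5) 5-7(w=2) 6-8(w=7)}
step 4: add edge 2-8 (w=8); MST = {0-7(w=5) 2-8(w=8) 5-7(w=2) 6-8(w=7)}
step 5: add edge 1-7 (w=9); MST = {0-7(w=5) 1-7(w=9) 2-8(w=8) 5-7(w=2) 6-8(w=7)}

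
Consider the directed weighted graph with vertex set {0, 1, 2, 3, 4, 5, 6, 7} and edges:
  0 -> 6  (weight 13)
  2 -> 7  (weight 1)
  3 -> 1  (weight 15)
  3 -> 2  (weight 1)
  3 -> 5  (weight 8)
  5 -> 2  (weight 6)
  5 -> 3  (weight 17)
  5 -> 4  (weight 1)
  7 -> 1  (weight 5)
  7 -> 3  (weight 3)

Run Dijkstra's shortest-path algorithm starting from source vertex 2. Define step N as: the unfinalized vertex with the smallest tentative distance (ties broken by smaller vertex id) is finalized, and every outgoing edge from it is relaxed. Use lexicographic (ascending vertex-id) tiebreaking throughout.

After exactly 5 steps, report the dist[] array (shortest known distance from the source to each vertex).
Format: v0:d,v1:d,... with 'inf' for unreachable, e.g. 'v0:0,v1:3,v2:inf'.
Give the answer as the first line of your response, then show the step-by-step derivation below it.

v0:inf,v1:6,v2:0,v3:4,v4:13,v5:12,v6:inf,v7:1

step 1: dist = v0:inf,v1:inf,v2:0,v3:inf,v4:inf,v5:inf,v6:inf,v7:1
step 2: dist = v0:inf,v1:6,v2:0,v3:4,v4:inf,v5:inf,v6:inf,v7:1
step 3: dist = v0:inf,v1:6,v2:0,v3:4,v4:inf,v5:12,v6:inf,v7:1
step 4: dist = v0:inf,v1:6,v2:0,v3:4,v4:inf,v5:12,v6:inf,v7:1
step 5: dist = v0:inf,v1:6,v2:0,v3:4,v4:13,v5:12,v6:inf,v7:1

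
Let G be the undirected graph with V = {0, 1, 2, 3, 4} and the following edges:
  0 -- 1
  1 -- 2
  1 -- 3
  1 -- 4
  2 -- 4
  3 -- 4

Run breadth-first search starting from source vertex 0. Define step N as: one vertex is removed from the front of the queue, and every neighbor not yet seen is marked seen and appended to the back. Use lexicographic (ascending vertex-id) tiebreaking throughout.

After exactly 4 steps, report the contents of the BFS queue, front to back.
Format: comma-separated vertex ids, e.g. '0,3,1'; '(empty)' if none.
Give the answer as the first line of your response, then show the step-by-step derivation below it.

4

step 1: dequeue 0; queue=[1]; order=0
step 2: dequeue 1; queue=[2,3,4]; order=0,1
step 3: dequeue 2; queue=[3,4]; order=0,1,2
step 4: dequeue 3; queue=[4]; order=0,1,2,3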